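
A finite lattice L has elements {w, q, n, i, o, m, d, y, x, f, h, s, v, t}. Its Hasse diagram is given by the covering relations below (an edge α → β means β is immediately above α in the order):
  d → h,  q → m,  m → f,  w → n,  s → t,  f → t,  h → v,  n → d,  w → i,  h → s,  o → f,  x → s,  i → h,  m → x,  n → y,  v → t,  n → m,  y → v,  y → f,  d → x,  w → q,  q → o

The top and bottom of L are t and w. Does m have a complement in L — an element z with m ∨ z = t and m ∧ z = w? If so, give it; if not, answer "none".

none

For every candidate z, either m ∨ z ≠ t or m ∧ z ≠ w; no complement exists.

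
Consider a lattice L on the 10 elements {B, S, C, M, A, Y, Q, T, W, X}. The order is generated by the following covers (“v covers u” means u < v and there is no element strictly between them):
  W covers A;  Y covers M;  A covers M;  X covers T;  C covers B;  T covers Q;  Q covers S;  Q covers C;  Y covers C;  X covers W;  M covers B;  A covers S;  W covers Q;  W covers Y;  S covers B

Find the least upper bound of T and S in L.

T

Common upper bounds of {T, S}: T, X.
The least among these is T.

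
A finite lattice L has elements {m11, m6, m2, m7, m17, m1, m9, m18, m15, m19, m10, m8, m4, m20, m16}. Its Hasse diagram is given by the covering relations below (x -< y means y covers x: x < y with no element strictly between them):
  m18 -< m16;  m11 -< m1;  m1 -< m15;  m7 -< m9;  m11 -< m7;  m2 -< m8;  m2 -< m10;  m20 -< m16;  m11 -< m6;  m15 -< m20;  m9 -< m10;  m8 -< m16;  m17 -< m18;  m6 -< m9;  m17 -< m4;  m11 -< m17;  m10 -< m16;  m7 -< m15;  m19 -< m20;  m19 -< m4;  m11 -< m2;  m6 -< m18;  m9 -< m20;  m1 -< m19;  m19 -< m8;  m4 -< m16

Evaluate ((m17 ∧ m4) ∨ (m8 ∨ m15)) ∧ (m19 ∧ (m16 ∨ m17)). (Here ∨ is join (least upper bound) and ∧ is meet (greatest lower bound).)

m17 ∧ m4 = m17
m8 ∨ m15 = m16
m17 ∨ m16 = m16
m16 ∨ m17 = m16
m19 ∧ m16 = m19
m16 ∧ m19 = m19

m19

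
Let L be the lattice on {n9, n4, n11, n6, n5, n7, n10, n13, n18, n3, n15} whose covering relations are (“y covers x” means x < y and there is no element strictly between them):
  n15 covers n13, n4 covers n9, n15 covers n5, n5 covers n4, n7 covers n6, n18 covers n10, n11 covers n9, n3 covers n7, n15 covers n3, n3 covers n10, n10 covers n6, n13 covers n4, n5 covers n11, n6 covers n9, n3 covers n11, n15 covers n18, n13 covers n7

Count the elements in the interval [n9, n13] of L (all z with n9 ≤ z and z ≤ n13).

The interval [n9, n13] = {n13, n4, n6, n7, n9}, which has 5 elements.

5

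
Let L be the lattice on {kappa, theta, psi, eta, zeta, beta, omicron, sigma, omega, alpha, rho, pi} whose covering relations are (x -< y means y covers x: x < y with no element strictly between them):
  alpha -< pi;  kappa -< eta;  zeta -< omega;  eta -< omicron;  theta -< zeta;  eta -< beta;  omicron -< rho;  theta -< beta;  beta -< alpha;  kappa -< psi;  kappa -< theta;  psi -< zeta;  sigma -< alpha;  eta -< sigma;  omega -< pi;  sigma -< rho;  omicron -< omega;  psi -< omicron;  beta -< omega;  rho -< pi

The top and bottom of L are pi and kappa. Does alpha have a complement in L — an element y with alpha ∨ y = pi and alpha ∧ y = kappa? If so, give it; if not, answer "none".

Need y with alpha ∨ y = pi and alpha ∧ y = kappa.
Checking each element gives: psi.

psi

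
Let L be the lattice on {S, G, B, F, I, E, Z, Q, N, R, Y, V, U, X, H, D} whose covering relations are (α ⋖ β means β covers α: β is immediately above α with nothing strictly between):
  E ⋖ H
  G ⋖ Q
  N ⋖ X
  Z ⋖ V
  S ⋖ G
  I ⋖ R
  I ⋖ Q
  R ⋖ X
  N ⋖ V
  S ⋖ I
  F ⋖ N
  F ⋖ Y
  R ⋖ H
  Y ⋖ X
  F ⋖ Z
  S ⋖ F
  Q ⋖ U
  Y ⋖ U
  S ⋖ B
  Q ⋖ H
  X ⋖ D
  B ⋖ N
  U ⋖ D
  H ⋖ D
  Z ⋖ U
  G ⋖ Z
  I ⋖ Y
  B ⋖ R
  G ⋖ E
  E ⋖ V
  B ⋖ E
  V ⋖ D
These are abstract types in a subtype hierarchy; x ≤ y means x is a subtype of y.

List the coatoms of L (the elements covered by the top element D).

H, U, V, X

The coatoms are exactly the elements covered by D: H, U, V, X.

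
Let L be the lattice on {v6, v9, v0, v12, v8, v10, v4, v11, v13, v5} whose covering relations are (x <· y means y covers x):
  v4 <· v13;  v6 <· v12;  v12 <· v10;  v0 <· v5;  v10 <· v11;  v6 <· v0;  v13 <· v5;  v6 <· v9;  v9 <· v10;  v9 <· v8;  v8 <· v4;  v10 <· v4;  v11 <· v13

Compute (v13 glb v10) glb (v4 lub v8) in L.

v10

v13 ∧ v10 = v10
v4 ∨ v8 = v4
v10 ∧ v4 = v10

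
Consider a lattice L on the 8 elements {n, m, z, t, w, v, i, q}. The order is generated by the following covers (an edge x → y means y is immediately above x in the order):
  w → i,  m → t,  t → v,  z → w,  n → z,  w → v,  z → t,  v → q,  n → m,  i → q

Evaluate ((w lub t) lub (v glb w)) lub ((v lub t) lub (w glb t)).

v

w ∨ t = v
v ∧ w = w
v ∨ w = v
v ∨ t = v
w ∧ t = z
v ∨ z = v
v ∨ v = v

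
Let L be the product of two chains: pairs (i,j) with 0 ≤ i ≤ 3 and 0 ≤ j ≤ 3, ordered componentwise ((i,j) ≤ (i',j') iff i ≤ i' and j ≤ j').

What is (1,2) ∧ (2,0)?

(1,0)

In a product of chains, the meet is componentwise min, giving (1,0).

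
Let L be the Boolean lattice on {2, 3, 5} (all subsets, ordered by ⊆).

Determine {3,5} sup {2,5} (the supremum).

{2,3,5}

Under ⊆, join is union: {3,5} ∪ {2,5} = {2,3,5}.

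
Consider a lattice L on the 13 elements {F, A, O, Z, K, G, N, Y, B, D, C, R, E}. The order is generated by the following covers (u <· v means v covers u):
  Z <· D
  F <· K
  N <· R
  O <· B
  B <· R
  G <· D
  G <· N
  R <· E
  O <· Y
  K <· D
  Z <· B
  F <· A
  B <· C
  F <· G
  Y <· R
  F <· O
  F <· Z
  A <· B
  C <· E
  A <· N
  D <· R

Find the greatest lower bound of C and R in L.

Common lower bounds of {C, R}: A, B, F, O, Z.
The greatest among these is B.

B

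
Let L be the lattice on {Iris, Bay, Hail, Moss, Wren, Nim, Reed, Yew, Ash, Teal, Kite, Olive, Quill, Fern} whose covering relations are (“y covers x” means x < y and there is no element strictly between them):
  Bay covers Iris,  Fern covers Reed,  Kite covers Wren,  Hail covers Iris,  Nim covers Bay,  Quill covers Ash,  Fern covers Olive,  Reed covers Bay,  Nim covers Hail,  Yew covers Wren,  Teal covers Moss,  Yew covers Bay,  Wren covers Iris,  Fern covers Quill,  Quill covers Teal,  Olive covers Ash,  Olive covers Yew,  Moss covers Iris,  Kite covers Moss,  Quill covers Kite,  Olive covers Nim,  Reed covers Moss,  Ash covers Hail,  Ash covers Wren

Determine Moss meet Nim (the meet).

Common lower bounds of {Moss, Nim}: Iris.
The greatest among these is Iris.

Iris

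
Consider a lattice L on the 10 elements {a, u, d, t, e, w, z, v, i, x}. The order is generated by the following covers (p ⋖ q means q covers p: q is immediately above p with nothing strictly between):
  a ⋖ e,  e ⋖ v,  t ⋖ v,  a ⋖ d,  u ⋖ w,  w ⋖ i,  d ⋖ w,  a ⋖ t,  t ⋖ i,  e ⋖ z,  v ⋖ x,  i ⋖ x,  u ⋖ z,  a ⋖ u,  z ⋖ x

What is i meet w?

w

Common lower bounds of {i, w}: a, d, u, w.
The greatest among these is w.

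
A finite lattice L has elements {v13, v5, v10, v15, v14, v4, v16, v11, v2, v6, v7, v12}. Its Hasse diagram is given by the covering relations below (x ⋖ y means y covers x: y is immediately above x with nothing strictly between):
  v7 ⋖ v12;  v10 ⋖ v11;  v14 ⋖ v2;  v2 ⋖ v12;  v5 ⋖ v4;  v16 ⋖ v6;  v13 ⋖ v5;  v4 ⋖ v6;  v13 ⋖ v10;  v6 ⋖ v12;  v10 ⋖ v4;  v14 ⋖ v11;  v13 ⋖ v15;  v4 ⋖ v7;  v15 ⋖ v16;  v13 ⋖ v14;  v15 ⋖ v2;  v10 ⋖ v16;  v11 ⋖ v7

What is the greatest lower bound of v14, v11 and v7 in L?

Common lower bounds of {v14, v11, v7}: v13, v14.
The greatest among these is v14.

v14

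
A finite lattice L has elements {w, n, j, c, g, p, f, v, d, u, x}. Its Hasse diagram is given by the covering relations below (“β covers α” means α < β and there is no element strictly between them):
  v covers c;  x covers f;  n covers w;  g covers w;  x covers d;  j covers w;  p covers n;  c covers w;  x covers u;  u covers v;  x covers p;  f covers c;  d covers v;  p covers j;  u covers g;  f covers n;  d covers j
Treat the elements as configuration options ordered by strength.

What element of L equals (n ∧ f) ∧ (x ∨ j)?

n ∧ f = n
x ∨ j = x
n ∧ x = n

n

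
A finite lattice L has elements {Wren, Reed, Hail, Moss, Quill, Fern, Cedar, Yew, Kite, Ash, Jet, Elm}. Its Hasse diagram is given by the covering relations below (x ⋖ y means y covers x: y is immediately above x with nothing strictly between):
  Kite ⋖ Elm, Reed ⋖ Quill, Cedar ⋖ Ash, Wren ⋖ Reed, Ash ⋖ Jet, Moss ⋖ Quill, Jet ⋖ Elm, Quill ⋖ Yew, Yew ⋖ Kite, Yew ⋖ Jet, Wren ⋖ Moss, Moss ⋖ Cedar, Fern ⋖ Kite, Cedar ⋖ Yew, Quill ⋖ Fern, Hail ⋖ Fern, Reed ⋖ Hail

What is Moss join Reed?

Quill

Common upper bounds of {Moss, Reed}: Elm, Fern, Jet, Kite, Quill, Yew.
The least among these is Quill.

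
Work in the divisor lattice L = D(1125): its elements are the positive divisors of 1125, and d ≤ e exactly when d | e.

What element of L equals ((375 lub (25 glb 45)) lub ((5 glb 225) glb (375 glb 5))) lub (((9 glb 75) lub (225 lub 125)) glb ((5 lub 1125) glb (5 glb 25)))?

375

25 ∧ 45 = 5
375 ∨ 5 = 375
5 ∧ 225 = 5
375 ∧ 5 = 5
5 ∧ 5 = 5
375 ∨ 5 = 375
9 ∧ 75 = 3
225 ∨ 125 = 1125
3 ∨ 1125 = 1125
5 ∨ 1125 = 1125
5 ∧ 25 = 5
1125 ∧ 5 = 5
1125 ∧ 5 = 5
375 ∨ 5 = 375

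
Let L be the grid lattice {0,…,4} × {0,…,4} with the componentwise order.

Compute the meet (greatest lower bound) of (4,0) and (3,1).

(3,0)

In a product of chains, the meet is componentwise min, giving (3,0).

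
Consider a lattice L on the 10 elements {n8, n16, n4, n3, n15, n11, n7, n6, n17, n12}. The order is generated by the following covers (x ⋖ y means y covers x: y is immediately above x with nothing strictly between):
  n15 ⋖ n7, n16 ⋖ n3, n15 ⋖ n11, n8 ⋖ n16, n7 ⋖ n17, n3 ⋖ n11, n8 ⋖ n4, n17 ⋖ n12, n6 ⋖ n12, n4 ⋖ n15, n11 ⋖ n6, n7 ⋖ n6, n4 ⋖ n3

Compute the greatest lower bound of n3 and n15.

Common lower bounds of {n3, n15}: n4, n8.
The greatest among these is n4.

n4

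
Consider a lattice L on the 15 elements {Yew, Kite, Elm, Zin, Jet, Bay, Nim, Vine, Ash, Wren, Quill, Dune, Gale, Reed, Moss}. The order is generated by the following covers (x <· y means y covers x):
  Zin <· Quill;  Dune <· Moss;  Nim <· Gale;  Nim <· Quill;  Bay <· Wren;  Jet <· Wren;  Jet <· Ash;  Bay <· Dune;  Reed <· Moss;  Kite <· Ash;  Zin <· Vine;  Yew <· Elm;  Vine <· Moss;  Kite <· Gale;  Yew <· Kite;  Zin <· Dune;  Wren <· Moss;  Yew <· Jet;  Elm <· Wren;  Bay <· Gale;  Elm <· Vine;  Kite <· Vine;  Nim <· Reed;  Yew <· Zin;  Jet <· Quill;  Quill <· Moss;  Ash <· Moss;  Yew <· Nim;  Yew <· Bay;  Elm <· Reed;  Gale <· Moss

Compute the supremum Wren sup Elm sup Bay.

Common upper bounds of {Wren, Elm, Bay}: Moss, Wren.
The least among these is Wren.

Wren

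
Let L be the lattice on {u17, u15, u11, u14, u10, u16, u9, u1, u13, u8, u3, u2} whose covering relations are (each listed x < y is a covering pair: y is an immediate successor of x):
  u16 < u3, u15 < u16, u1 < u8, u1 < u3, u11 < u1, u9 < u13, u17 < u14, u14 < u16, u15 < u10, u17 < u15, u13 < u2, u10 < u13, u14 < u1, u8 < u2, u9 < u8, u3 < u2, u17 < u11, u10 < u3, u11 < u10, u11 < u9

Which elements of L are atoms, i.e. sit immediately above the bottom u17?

u11, u14, u15

The atoms are exactly the elements that cover u17: u11, u14, u15.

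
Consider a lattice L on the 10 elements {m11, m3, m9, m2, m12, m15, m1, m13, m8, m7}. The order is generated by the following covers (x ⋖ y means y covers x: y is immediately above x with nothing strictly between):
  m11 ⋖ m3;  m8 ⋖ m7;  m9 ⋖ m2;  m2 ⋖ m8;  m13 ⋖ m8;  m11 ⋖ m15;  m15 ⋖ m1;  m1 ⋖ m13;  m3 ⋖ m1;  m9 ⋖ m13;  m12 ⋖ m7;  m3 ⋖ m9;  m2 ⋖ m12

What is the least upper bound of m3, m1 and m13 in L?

Common upper bounds of {m3, m1, m13}: m13, m7, m8.
The least among these is m13.

m13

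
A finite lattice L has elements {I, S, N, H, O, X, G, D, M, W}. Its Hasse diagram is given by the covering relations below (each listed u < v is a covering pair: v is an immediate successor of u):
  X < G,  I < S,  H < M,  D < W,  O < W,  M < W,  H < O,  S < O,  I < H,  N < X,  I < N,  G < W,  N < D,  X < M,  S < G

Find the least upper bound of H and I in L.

Common upper bounds of {H, I}: H, M, O, W.
The least among these is H.

H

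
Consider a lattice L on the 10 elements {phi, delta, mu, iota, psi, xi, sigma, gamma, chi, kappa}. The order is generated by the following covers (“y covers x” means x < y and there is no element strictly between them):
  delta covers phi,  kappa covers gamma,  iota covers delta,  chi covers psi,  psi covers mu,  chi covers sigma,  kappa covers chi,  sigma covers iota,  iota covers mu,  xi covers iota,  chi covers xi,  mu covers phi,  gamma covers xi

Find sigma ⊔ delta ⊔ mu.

Common upper bounds of {sigma, delta, mu}: chi, kappa, sigma.
The least among these is sigma.

sigma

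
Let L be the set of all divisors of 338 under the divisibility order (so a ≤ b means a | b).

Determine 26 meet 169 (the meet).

In the divisibility order, the meet is the greatest common divisor: gcd(26, 169) = 13.

13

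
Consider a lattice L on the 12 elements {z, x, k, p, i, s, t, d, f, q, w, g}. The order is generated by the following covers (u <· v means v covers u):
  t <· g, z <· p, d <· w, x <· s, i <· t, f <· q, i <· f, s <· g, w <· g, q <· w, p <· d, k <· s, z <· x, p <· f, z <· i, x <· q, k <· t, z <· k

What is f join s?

Common upper bounds of {f, s}: g.
The least among these is g.

g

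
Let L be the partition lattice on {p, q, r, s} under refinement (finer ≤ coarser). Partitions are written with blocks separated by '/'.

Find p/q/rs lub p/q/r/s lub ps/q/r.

The join of p/q/rs, p/q/r/s, ps/q/r merges any blocks that overlap across the partitions, giving prs/q.

prs/q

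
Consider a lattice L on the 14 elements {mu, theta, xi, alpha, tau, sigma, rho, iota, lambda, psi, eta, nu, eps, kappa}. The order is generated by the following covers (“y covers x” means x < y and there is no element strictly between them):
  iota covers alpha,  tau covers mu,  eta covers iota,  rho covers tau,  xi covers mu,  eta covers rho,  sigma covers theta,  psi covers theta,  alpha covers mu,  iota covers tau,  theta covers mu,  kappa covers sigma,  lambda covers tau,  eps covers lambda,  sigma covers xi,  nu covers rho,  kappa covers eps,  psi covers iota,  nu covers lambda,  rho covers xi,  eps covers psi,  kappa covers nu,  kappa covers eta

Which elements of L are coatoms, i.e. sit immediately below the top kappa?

eps, eta, nu, sigma

The coatoms are exactly the elements covered by kappa: eps, eta, nu, sigma.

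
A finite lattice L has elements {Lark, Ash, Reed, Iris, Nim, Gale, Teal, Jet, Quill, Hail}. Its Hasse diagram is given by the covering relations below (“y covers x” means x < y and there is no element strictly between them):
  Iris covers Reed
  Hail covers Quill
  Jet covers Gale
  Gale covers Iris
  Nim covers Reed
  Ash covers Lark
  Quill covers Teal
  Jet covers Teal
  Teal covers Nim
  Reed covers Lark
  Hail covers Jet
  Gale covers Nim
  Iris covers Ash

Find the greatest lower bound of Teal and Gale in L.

Nim

Common lower bounds of {Teal, Gale}: Lark, Nim, Reed.
The greatest among these is Nim.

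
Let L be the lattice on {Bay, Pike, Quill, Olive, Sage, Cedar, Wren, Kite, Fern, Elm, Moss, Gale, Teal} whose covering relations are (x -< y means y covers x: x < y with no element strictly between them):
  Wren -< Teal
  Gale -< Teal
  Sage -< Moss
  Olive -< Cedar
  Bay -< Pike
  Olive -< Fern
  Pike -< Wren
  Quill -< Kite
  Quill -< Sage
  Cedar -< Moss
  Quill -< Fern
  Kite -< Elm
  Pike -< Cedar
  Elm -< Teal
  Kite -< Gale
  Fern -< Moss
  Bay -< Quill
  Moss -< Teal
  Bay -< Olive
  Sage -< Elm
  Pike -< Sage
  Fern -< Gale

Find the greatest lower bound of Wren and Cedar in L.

Common lower bounds of {Wren, Cedar}: Bay, Pike.
The greatest among these is Pike.

Pike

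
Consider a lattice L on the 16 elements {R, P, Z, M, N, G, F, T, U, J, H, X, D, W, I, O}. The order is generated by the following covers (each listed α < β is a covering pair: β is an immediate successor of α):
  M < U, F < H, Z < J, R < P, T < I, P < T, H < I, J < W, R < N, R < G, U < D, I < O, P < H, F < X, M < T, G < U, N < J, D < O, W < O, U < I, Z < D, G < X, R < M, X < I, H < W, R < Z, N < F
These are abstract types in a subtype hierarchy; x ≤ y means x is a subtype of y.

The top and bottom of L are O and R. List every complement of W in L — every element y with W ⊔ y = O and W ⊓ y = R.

Need y with W ∨ y = O and W ∧ y = R.
Checking each element gives: G, M, U.

G, M, U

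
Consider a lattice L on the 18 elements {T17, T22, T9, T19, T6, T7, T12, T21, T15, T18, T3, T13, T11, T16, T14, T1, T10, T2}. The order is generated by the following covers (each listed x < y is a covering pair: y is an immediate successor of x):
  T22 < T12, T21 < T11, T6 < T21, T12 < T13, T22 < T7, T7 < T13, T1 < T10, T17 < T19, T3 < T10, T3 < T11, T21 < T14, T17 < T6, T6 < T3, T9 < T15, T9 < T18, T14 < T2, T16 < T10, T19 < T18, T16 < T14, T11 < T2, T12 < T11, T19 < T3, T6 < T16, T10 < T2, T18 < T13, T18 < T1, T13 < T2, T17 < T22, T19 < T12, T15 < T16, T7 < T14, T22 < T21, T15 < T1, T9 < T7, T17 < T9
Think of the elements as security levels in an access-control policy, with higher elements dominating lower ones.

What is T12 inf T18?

T19

Common lower bounds of {T12, T18}: T17, T19.
The greatest among these is T19.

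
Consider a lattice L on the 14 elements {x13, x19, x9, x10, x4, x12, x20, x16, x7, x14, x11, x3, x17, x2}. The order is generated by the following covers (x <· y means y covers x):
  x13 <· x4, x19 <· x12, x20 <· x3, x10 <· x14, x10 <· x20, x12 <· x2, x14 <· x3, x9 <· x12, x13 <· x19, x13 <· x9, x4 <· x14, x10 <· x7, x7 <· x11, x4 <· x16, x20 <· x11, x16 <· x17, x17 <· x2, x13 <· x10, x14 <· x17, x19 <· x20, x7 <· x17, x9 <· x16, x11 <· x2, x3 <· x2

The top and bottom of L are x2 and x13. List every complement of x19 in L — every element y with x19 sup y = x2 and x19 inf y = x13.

Need y with x19 ∨ y = x2 and x19 ∧ y = x13.
Checking each element gives: x16, x17.

x16, x17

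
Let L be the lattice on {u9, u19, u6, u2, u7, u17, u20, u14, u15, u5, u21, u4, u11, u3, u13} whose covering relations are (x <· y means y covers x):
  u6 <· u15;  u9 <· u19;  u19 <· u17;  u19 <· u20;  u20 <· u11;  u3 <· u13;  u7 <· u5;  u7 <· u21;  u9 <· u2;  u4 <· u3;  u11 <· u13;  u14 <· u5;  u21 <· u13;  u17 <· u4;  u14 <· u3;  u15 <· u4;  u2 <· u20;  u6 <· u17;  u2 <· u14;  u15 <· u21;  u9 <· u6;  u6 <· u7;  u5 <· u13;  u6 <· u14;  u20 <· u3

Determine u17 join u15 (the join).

u4

Common upper bounds of {u17, u15}: u13, u3, u4.
The least among these is u4.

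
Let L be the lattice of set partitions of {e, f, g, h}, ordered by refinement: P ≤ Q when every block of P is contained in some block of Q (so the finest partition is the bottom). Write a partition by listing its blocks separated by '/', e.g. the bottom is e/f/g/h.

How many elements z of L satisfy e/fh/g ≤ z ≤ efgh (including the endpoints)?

5

The interval [e/fh/g, efgh] = {e/fgh, e/fh/g, efgh, efh/g, eg/fh}, which has 5 elements.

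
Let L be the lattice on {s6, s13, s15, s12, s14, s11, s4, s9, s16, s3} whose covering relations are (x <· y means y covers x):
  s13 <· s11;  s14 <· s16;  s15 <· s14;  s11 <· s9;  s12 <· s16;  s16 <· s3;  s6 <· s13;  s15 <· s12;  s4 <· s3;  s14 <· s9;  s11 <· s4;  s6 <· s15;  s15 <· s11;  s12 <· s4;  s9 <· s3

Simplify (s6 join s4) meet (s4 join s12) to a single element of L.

s4

s6 ∨ s4 = s4
s4 ∨ s12 = s4
s4 ∧ s4 = s4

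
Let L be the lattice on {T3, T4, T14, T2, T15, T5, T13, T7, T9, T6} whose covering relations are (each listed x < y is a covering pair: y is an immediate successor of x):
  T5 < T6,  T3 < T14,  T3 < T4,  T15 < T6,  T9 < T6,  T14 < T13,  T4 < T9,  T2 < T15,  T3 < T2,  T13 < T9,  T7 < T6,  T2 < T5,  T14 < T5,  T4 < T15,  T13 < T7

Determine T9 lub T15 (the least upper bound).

T6

Common upper bounds of {T9, T15}: T6.
The least among these is T6.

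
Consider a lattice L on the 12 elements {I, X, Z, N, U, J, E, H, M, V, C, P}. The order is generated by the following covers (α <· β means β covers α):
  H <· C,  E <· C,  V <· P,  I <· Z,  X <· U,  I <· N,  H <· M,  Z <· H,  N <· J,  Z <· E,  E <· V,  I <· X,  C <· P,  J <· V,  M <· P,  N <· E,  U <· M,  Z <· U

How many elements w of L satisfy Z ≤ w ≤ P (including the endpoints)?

The interval [Z, P] = {C, E, H, M, P, U, V, Z}, which has 8 elements.

8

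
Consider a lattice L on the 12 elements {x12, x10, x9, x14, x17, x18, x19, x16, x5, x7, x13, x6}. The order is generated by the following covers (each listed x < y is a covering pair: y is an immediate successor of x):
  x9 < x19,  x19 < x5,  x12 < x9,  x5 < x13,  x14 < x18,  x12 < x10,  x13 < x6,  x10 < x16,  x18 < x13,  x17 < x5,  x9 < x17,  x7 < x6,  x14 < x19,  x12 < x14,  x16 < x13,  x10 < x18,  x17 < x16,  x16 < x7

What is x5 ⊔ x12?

Common upper bounds of {x5, x12}: x13, x5, x6.
The least among these is x5.

x5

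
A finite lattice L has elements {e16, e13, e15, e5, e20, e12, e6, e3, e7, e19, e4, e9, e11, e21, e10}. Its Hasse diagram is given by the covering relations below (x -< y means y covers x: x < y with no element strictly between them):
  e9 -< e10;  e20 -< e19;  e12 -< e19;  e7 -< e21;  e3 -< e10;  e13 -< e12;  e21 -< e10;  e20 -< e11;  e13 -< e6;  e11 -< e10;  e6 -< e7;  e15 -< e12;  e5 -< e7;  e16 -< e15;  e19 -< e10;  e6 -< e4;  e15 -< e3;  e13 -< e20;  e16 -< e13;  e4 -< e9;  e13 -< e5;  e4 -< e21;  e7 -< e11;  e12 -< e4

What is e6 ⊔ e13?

e6

Common upper bounds of {e6, e13}: e10, e11, e21, e4, e6, e7, e9.
The least among these is e6.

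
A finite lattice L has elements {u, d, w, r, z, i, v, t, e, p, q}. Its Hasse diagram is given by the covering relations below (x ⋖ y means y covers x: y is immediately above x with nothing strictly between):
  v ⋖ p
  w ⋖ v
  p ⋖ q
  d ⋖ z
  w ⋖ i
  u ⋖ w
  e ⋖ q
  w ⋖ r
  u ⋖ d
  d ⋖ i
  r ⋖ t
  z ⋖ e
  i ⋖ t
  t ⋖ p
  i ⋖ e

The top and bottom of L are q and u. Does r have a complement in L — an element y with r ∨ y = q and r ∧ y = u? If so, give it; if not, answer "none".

z

Need y with r ∨ y = q and r ∧ y = u.
Checking each element gives: z.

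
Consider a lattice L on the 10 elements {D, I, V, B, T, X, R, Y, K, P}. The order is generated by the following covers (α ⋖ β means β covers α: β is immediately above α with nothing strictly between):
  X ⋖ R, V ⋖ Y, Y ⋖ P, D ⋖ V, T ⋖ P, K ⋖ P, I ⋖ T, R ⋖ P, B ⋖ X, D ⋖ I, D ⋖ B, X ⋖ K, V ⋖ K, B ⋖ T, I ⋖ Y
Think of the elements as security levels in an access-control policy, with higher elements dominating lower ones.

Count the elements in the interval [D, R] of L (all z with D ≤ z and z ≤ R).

The interval [D, R] = {B, D, R, X}, which has 4 elements.

4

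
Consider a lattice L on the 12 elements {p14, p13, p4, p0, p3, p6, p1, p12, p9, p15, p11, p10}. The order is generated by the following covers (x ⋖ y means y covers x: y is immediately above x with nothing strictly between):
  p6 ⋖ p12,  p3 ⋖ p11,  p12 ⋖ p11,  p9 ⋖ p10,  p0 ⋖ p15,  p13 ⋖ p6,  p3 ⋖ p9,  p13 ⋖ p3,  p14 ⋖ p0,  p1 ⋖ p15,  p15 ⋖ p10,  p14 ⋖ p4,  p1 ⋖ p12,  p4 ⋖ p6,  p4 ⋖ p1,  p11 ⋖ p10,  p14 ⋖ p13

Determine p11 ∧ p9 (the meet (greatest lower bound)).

p3

Common lower bounds of {p11, p9}: p13, p14, p3.
The greatest among these is p3.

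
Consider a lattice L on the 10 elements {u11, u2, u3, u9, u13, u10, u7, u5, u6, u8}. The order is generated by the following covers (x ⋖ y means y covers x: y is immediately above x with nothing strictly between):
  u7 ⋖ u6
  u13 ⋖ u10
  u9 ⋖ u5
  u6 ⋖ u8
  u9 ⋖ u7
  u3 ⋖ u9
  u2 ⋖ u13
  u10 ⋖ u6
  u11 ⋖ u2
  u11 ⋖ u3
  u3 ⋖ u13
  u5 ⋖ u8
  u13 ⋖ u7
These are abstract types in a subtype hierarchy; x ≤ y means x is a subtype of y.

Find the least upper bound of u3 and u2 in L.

u13

Common upper bounds of {u3, u2}: u10, u13, u6, u7, u8.
The least among these is u13.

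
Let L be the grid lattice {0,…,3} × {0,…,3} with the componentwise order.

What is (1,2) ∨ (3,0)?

(3,2)

Common upper bounds of {(1,2), (3,0)}: (3,2), (3,3).
The least among these is (3,2).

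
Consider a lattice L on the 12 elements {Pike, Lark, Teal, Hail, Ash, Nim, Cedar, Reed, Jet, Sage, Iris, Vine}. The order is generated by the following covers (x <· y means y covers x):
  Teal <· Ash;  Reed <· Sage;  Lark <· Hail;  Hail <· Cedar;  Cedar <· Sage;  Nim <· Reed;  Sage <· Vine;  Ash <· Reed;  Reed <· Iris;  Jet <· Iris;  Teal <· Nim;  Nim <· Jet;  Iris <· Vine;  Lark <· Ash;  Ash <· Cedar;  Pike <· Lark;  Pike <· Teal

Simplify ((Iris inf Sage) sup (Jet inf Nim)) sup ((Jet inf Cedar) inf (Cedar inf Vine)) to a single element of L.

Reed

Iris ∧ Sage = Reed
Jet ∧ Nim = Nim
Reed ∨ Nim = Reed
Jet ∧ Cedar = Teal
Cedar ∧ Vine = Cedar
Teal ∧ Cedar = Teal
Reed ∨ Teal = Reed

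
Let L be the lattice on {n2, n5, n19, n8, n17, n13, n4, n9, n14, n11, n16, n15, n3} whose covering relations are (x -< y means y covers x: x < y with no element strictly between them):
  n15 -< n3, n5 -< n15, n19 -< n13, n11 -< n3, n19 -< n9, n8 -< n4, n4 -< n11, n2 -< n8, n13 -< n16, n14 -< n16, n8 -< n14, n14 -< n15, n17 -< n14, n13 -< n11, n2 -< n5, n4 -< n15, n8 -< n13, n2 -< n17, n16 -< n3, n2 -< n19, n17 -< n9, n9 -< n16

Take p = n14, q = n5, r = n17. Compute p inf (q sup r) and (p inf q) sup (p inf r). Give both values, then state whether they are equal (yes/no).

q sup r = n15, so p inf (q sup r) = n14 inf n15 = n14.
p inf q = n2 and p inf r = n17, so (p inf q) sup (p inf r) = n2 sup n17 = n17.
Equal: no.

n14; n17; no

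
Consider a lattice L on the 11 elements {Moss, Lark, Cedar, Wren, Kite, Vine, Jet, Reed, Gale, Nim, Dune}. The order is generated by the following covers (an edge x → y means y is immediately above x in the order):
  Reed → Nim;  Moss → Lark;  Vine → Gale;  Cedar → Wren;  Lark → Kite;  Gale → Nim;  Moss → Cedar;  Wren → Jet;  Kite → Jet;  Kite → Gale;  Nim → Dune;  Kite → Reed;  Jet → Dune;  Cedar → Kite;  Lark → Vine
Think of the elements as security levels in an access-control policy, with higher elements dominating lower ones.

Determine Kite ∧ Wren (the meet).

Cedar

Common lower bounds of {Kite, Wren}: Cedar, Moss.
The greatest among these is Cedar.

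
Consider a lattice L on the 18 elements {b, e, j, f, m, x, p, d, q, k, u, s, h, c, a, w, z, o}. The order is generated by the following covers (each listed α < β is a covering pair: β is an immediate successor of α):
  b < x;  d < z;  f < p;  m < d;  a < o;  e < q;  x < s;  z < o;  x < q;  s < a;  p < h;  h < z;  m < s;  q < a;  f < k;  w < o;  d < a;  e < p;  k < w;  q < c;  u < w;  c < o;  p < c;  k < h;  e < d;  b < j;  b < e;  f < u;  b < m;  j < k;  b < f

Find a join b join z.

o

Common upper bounds of {a, b, z}: o.
The least among these is o.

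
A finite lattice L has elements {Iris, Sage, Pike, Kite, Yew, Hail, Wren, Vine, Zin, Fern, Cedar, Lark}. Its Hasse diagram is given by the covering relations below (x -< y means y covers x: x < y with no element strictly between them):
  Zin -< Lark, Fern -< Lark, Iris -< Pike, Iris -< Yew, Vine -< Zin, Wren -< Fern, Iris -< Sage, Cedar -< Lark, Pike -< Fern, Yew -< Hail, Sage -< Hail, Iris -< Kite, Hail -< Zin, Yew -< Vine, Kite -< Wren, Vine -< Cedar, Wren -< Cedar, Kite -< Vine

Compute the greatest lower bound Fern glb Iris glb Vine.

Iris

Common lower bounds of {Fern, Iris, Vine}: Iris.
The greatest among these is Iris.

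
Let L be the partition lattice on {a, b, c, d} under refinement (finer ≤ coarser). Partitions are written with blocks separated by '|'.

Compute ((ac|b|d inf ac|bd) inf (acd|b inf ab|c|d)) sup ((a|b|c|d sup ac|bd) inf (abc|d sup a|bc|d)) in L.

ac|b|d ∧ ac|bd = ac|b|d
acd|b ∧ ab|c|d = a|b|c|d
ac|b|d ∧ a|b|c|d = a|b|c|d
a|b|c|d ∨ ac|bd = ac|bd
abc|d ∨ a|bc|d = abc|d
ac|bd ∧ abc|d = ac|b|d
a|b|c|d ∨ ac|b|d = ac|b|d

ac|b|d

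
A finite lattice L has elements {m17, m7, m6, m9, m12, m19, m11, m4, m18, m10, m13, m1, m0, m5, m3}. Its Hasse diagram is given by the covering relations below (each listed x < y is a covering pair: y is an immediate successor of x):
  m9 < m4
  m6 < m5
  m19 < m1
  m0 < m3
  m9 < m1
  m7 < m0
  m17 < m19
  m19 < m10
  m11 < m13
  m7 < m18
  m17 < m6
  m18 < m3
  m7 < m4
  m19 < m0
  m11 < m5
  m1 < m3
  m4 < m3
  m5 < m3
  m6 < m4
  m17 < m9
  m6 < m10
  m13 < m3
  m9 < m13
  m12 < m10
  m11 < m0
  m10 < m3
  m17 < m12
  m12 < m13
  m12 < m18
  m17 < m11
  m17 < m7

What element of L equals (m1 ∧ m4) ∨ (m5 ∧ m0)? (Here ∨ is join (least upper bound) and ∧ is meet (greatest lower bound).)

m1 ∧ m4 = m9
m5 ∧ m0 = m11
m9 ∨ m11 = m13

m13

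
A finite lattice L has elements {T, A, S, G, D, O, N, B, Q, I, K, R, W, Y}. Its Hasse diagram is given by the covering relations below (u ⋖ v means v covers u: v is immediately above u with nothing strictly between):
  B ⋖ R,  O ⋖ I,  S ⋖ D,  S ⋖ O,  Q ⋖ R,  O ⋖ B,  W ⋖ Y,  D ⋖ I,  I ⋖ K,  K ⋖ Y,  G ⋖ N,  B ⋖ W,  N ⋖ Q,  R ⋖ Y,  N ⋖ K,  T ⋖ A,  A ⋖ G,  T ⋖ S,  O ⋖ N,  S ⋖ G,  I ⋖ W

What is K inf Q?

Common lower bounds of {K, Q}: A, G, N, O, S, T.
The greatest among these is N.

N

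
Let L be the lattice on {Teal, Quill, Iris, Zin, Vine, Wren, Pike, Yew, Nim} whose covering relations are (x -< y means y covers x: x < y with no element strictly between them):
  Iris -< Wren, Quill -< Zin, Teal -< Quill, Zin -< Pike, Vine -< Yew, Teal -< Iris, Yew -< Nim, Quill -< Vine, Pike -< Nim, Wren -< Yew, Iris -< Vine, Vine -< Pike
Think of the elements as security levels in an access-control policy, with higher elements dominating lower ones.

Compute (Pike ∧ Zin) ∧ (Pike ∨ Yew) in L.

Zin

Pike ∧ Zin = Zin
Pike ∨ Yew = Nim
Zin ∧ Nim = Zin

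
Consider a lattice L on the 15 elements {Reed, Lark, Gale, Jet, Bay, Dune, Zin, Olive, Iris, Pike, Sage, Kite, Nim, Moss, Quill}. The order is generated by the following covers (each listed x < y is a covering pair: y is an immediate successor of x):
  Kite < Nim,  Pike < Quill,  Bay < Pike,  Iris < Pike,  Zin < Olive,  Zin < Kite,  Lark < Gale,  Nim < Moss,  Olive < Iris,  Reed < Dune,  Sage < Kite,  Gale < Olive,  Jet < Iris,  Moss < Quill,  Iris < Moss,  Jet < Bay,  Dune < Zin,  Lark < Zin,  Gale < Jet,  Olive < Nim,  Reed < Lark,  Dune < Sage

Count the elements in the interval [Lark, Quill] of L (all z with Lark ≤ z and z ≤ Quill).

The interval [Lark, Quill] = {Bay, Gale, Iris, Jet, Kite, Lark, Moss, Nim, Olive, Pike, Quill, Zin}, which has 12 elements.

12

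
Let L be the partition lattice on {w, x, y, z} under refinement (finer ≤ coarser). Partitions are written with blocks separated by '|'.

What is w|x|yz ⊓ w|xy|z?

w|x|y|z

Common lower bounds of {w|x|yz, w|xy|z}: w|x|y|z.
The greatest among these is w|x|y|z.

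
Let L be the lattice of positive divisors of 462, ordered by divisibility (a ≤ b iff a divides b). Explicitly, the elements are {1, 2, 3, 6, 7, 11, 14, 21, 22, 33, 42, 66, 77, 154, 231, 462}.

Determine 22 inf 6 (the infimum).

2

Common lower bounds of {22, 6}: 1, 2.
The greatest among these is 2.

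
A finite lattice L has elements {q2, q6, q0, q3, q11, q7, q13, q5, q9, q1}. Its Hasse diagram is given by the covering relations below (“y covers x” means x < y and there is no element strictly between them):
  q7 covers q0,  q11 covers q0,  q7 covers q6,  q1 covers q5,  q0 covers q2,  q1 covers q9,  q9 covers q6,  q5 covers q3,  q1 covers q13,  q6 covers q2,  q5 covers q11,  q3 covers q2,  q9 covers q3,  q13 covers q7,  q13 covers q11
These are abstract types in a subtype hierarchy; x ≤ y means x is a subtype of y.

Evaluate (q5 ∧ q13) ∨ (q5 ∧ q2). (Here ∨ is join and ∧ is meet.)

q5 ∧ q13 = q11
q5 ∧ q2 = q2
q11 ∨ q2 = q11

q11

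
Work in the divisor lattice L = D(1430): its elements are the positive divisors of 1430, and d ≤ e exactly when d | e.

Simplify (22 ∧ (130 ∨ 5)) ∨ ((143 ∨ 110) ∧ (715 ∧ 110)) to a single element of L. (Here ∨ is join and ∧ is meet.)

130 ∨ 5 = 130
22 ∧ 130 = 2
143 ∨ 110 = 1430
715 ∧ 110 = 55
1430 ∧ 55 = 55
2 ∨ 55 = 110

110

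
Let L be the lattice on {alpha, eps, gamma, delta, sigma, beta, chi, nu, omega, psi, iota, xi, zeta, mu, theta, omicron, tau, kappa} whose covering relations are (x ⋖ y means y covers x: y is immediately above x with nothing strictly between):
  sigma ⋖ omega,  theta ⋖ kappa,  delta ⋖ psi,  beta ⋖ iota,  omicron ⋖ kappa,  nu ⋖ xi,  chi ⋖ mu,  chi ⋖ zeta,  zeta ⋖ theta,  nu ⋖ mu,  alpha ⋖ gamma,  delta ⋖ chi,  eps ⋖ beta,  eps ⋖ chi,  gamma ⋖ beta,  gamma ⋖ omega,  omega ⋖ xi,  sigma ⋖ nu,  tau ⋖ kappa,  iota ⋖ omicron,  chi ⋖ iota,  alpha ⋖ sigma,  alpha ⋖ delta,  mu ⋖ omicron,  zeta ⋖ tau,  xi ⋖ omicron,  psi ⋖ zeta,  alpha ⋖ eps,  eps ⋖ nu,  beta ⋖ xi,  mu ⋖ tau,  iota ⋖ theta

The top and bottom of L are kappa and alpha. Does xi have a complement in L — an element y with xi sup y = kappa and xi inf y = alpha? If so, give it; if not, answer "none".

psi

Need y with xi ∨ y = kappa and xi ∧ y = alpha.
Checking each element gives: psi.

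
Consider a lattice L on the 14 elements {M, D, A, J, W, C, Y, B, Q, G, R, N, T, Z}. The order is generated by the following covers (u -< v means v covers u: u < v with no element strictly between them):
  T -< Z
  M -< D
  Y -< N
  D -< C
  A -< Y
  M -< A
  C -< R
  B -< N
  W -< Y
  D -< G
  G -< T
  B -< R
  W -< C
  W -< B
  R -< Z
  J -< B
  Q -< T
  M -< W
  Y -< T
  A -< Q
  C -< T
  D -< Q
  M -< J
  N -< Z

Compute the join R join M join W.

Common upper bounds of {R, M, W}: R, Z.
The least among these is R.

R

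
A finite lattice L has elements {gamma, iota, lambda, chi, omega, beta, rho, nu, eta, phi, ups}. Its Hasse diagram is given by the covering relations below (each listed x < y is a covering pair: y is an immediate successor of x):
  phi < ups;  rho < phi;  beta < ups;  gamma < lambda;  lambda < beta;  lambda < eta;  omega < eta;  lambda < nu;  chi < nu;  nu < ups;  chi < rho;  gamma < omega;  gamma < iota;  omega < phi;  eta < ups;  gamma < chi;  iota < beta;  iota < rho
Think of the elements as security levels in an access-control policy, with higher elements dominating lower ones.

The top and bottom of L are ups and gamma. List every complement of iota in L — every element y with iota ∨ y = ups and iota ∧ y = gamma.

Need y with iota ∨ y = ups and iota ∧ y = gamma.
Checking each element gives: eta, nu.

eta, nu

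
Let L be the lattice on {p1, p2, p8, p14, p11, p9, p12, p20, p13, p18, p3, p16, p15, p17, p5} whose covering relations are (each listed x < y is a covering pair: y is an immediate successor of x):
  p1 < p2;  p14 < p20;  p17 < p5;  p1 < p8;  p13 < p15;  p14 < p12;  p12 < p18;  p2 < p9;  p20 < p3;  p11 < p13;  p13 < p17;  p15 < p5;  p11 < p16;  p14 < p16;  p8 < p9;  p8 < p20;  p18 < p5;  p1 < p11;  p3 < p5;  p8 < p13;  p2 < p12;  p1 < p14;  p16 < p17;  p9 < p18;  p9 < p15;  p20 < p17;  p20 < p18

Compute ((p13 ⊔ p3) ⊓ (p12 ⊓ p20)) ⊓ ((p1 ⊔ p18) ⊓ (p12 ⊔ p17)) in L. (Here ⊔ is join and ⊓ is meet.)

p14

p13 ∨ p3 = p5
p12 ∧ p20 = p14
p5 ∧ p14 = p14
p1 ∨ p18 = p18
p12 ∨ p17 = p5
p18 ∧ p5 = p18
p14 ∧ p18 = p14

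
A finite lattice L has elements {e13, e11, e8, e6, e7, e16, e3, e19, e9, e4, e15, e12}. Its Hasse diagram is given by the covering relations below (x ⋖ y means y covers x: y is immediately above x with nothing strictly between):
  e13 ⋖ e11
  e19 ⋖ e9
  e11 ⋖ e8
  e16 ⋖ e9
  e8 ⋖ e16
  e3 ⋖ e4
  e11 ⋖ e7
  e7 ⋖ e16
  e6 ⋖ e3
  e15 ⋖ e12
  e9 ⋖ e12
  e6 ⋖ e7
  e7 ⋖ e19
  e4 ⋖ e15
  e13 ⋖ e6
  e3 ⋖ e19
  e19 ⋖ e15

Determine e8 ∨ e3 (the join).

e9

Common upper bounds of {e8, e3}: e12, e9.
The least among these is e9.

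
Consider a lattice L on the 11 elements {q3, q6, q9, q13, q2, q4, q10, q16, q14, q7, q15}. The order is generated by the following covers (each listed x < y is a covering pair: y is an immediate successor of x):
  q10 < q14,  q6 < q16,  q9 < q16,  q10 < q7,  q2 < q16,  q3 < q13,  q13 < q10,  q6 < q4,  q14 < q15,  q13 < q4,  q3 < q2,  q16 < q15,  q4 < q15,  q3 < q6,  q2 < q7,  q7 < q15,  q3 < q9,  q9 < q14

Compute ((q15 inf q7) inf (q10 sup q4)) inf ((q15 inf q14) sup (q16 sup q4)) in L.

q7

q15 ∧ q7 = q7
q10 ∨ q4 = q15
q7 ∧ q15 = q7
q15 ∧ q14 = q14
q16 ∨ q4 = q15
q14 ∨ q15 = q15
q7 ∧ q15 = q7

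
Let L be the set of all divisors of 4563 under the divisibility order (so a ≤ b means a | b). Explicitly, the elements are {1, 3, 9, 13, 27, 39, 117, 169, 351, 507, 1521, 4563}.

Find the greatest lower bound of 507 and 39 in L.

Common lower bounds of {507, 39}: 1, 13, 3, 39.
The greatest among these is 39.

39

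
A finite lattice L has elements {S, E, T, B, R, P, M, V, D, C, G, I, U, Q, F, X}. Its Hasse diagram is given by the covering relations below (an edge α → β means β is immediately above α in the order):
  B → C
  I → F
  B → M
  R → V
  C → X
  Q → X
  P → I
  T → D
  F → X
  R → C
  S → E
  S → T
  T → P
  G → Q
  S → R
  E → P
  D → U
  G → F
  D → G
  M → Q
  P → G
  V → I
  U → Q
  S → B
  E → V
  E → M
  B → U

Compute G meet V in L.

G ∧ V = E

E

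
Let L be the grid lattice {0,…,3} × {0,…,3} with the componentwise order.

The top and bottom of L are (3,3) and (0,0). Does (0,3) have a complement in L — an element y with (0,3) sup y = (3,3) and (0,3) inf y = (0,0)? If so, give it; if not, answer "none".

(3,0)

Need y with (0,3) ∨ y = (3,3) and (0,3) ∧ y = (0,0).
Checking each element gives: (3,0).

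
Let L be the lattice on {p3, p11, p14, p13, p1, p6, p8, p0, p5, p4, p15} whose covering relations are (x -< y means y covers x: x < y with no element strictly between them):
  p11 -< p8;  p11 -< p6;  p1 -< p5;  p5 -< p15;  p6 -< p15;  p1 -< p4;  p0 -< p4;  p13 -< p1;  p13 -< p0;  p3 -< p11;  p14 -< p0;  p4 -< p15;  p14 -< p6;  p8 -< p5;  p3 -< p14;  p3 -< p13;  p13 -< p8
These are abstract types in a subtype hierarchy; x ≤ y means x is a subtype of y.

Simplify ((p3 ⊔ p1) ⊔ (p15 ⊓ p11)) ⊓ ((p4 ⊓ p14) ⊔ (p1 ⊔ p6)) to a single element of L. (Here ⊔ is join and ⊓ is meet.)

p3 ∨ p1 = p1
p15 ∧ p11 = p11
p1 ∨ p11 = p5
p4 ∧ p14 = p14
p1 ∨ p6 = p15
p14 ∨ p15 = p15
p5 ∧ p15 = p5

p5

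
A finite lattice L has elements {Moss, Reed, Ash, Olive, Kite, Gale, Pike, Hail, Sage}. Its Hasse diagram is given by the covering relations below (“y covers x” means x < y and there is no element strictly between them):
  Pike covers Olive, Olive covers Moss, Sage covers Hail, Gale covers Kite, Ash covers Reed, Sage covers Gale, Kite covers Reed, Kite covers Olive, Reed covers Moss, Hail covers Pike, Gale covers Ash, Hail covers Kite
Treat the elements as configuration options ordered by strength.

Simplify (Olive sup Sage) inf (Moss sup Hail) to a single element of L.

Olive ∨ Sage = Sage
Moss ∨ Hail = Hail
Sage ∧ Hail = Hail

Hail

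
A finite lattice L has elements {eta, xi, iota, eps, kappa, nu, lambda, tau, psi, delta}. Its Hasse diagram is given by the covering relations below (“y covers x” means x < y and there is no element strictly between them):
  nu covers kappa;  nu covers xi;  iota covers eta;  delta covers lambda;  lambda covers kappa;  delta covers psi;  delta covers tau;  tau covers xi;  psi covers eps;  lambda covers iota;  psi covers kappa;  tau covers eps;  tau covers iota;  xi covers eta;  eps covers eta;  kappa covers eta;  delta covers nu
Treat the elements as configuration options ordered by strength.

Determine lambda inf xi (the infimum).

Common lower bounds of {lambda, xi}: eta.
The greatest among these is eta.

eta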